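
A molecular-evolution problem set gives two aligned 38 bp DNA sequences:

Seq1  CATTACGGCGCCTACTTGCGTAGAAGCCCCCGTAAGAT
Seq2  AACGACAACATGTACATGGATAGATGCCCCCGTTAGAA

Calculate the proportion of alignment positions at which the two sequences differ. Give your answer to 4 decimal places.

0.3684

The sequences differ at positions 1 (C/A), 3 (T/C), 4 (T/G), 7 (G/A), 8 (G/A), 10 (G/A), 11 (C/T), 12 (C/G), 16 (T/A), 19 (C/G), 20 (G/A), 25 (A/T), 34 (A/T), 38 (T/A).
There are 14 differences over 38 sites, so p = 14/38 = 0.3684.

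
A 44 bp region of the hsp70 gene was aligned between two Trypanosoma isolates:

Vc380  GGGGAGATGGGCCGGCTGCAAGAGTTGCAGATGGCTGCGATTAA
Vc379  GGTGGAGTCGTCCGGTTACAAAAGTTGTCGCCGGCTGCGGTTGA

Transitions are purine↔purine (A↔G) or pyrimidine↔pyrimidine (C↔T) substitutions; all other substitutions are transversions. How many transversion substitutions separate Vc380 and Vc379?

5

The sequences differ at positions 3 (G/T, transversion), 5 (A/G, transition), 6 (G/A, transition), 7 (A/G, transition), 9 (G/C, transversion), 11 (G/T, transversion), 16 (C/T, transition), 18 (G/A, transition), 22 (G/A, transition), 28 (C/T, transition), 29 (A/C, transversion), 31 (A/C, transversion), 32 (T/C, transition), 40 (A/G, transition), 43 (A/G, transition).
Of the 15 differences, 10 transitions and 5 transversions, so the answer is 5.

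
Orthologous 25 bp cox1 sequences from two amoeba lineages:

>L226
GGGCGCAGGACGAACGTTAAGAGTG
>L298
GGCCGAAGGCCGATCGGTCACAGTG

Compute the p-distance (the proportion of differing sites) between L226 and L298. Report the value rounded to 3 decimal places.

The sequences differ at positions 3 (G/C), 6 (C/A), 10 (A/C), 14 (A/T), 17 (T/G), 19 (A/C), 21 (G/C).
There are 7 differences over 25 sites, so p = 7/25 = 0.280.

0.280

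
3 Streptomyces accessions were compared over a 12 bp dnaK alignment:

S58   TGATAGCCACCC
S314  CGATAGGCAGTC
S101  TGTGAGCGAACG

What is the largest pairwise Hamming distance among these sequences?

Pairwise Hamming distances:
  S58 vs S314: 4
  S58 vs S101: 5
  S314 vs S101: 8
The largest is 8, between S314 and S101.

8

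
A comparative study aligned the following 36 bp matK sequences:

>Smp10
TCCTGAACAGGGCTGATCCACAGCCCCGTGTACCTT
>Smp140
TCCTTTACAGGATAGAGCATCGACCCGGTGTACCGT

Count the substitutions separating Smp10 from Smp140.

12

Mismatches occur at site 5 (G↔T), site 6 (A↔T), site 12 (G↔A), site 13 (C↔T), site 14 (T↔A), site 17 (T↔G), site 19 (C↔A), site 20 (A↔T), site 22 (A↔G), site 23 (G↔A), site 27 (C↔G), site 35 (T↔G).
That gives 12 mismatches out of 36 aligned sites, so the Hamming distance is 12.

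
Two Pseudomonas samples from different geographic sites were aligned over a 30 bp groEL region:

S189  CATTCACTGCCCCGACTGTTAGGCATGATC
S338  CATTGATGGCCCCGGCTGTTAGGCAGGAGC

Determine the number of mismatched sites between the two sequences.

6

Mismatches occur at site 5 (C→G), site 7 (C→T), site 8 (T→G), site 15 (A→G), site 26 (T→G), site 29 (T→G).
That gives 6 mismatches out of 30 aligned sites, so the Hamming distance is 6.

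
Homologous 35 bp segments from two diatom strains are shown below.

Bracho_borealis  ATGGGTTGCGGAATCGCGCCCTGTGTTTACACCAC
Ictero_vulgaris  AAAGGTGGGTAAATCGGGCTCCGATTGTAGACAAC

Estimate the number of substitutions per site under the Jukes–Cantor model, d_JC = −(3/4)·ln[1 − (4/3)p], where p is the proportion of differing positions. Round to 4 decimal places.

0.5716

Differing sites — 2:T/A; 3:G/A; 7:T/G; 9:C/G; 10:G/T; 11:G/A; 17:C/G; 20:C/T; 22:T/C; 24:T/A; 25:G/T; 27:T/G; 30:C/G; 33:C/A.
p = 14/35 = 0.400000.
d = −0.75 · ln(1 − (4/3)·0.400000) = −0.75 · ln(0.466667) = −0.75 · (-0.762139) = 0.5716.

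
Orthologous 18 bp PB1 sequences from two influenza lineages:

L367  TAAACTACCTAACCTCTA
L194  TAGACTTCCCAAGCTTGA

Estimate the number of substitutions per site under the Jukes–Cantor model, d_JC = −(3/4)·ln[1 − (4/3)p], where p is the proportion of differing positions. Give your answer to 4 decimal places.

0.4408

Differing sites — 3:A/G; 7:A/T; 10:T/C; 13:C/G; 16:C/T; 17:T/G.
p = 6/18 = 0.333333.
d = −0.75 · ln(1 − (4/3)·0.333333) = −0.75 · ln(0.555556) = −0.75 · (-0.587786) = 0.4408.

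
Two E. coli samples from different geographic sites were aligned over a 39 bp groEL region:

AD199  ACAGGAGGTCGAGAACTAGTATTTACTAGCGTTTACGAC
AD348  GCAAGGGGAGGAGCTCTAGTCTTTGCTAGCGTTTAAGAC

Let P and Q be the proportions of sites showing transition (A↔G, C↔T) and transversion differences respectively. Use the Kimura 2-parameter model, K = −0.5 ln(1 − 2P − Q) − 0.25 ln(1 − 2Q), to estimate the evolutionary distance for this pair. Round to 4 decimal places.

Mismatches occur at site 1 (A/G, transition), site 4 (G/A, transition), site 6 (A/G, transition), site 9 (T/A, transversion), site 10 (C/G, transversion), site 14 (A/C, transversion), site 15 (A/T, transversion), site 21 (A/C, transversion), site 25 (A/G, transition), site 36 (C/A, transversion).
Of the 10 differences, 4 transitions and 6 transversions over 39 sites: P = 4/39 = 0.102564, Q = 6/39 = 0.153846.
d = −0.5·ln(0.641026) − 0.25·ln(0.692308) = −0.5·(-0.444685) − 0.25·(-0.367724) = 0.3143.

0.3143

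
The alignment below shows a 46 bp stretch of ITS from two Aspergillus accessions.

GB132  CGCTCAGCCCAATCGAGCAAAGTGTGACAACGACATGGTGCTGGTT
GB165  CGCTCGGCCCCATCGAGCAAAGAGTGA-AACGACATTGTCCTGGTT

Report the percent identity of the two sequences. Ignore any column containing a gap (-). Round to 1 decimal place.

88.9%

Excluding the 1 gap column leaves 45 comparable sites.
Differing sites — 6:A/G; 11:A/C; 23:T/A; 37:G/T; 40:G/C.
40 of the 45 comparable sites match, so the percent identity is 40/45 × 100 = 88.9%.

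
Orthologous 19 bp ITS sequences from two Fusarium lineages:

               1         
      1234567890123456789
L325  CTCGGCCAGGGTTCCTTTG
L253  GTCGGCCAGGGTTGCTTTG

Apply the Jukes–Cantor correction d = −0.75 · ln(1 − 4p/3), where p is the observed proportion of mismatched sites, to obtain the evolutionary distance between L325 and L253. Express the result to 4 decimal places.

0.1134

Differing sites — 1:C/G; 14:C/G.
p = 2/19 = 0.105263.
d = −0.75 · ln(1 − (4/3)·0.105263) = −0.75 · ln(0.859649) = −0.75 · (-0.151231) = 0.1134.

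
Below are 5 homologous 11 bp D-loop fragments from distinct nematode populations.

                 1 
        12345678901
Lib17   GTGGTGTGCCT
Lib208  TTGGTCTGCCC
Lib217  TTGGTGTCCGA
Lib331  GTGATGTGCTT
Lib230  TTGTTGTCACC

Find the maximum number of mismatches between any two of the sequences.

Pairwise Hamming distances:
  Lib17 vs Lib208: 3
  Lib17 vs Lib217: 4
  Lib17 vs Lib331: 2
  Lib17 vs Lib230: 5
  Lib208 vs Lib217: 4
  Lib208 vs Lib331: 5
  Lib208 vs Lib230: 4
  Lib217 vs Lib331: 5
  Lib217 vs Lib230: 4
  Lib331 vs Lib230: 6
The largest is 6, between Lib331 and Lib230.

6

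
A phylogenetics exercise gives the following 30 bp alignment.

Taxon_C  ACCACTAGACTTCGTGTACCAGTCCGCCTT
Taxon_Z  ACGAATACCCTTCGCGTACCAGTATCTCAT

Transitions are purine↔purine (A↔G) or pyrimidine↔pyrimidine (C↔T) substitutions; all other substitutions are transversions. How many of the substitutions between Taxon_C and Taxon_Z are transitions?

The sequences differ at positions 3 (C/G, transversion), 5 (C/A, transversion), 8 (G/C, transversion), 9 (A/C, transversion), 15 (T/C, transition), 24 (C/A, transversion), 25 (C/T, transition), 26 (G/C, transversion), 27 (C/T, transition), 29 (T/A, transversion).
Of the 10 differences, 3 transitions and 7 transversions, so the answer is 3.

3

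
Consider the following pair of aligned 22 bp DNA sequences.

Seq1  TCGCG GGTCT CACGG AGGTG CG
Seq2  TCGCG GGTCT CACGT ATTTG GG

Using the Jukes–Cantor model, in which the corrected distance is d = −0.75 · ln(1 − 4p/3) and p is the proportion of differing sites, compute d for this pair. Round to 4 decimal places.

0.2082

Mismatches occur at site 15 (G→T), site 17 (G→T), site 18 (G→T), site 21 (C→G).
p = 4/22 = 0.181818.
d = −0.75 · ln(1 − (4/3)·0.181818) = −0.75 · ln(0.757576) = −0.75 · (-0.277631) = 0.2082.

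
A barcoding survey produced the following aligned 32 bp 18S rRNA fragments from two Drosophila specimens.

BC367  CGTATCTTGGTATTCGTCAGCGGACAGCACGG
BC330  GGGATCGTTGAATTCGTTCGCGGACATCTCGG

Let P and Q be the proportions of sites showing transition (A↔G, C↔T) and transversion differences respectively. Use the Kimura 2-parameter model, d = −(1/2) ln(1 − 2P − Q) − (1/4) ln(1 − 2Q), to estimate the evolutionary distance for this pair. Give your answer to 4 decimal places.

0.3606

Mismatches occur at site 1 (C↔G, transversion), site 3 (T↔G, transversion), site 7 (T↔G, transversion), site 9 (G↔T, transversion), site 11 (T↔A, transversion), site 18 (C↔T, transition), site 19 (A↔C, transversion), site 27 (G↔T, transversion), site 29 (A↔T, transversion).
Of the 9 differences, 1 transition and 8 transversions over 32 sites: P = 1/32 = 0.031250, Q = 8/32 = 0.250000.
d = −0.5·ln(0.687500) − 0.25·ln(0.500000) = −0.5·(-0.374693) − 0.25·(-0.693147) = 0.3606.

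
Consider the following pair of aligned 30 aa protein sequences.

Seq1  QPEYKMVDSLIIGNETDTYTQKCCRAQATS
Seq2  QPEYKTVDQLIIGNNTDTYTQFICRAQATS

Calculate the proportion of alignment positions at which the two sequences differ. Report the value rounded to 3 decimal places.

Differing sites — 6:M/T; 9:S/Q; 15:E/N; 22:K/F; 23:C/I.
There are 5 differences over 30 sites, so p = 5/30 = 0.167.

0.167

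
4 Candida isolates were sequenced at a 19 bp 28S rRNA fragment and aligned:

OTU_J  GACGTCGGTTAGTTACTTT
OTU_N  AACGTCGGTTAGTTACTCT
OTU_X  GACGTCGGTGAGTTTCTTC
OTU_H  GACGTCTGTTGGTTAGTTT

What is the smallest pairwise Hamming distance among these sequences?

Pairwise Hamming distances:
  OTU_J vs OTU_N: 2
  OTU_J vs OTU_X: 3
  OTU_J vs OTU_H: 3
  OTU_N vs OTU_X: 5
  OTU_N vs OTU_H: 5
  OTU_X vs OTU_H: 6
The smallest is 2, between OTU_J and OTU_N.

2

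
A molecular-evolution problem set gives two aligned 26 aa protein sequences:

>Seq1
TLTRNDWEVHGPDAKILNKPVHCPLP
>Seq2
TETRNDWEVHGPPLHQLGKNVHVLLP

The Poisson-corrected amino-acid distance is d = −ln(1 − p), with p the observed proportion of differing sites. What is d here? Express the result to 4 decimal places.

The sequences differ at positions 2 (L/E), 13 (D/P), 14 (A/L), 15 (K/H), 16 (I/Q), 18 (N/G), 20 (P/N), 23 (C/V), 24 (P/L).
p = 9/26 = 0.346154.
d = −ln(1 − 0.346154) = −ln(0.653846) = 0.4249.

0.4249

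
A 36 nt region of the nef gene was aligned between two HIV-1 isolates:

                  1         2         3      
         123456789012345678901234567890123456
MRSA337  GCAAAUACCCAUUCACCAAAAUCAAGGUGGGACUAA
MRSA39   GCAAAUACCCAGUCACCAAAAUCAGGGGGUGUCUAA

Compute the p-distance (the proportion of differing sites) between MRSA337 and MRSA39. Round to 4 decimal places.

Differing sites — 12:U/G; 25:A/G; 28:U/G; 30:G/U; 32:A/U.
There are 5 differences over 36 sites, so p = 5/36 = 0.1389.

0.1389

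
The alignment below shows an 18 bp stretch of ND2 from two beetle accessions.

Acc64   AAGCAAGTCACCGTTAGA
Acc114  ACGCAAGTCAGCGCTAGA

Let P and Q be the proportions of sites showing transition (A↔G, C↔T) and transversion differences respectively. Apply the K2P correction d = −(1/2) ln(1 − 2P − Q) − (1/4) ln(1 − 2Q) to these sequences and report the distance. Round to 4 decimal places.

Differing sites — 2:A/C (Tv); 11:C/G (Tv); 14:T/C (Ti).
Of the 3 differences, 1 transition and 2 transversions over 18 sites: P = 1/18 = 0.055556, Q = 2/18 = 0.111111.
d = −0.5·ln(0.777777) − 0.25·ln(0.777778) = −0.5·(-0.251315) − 0.25·(-0.251314) = 0.1885.

0.1885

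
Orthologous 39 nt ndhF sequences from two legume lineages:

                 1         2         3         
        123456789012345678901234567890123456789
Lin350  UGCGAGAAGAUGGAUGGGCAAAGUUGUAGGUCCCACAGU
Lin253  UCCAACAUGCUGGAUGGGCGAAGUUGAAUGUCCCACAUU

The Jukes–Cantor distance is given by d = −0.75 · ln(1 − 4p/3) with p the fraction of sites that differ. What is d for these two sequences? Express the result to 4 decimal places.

0.2758

Differing sites — 2:G/C; 4:G/A; 6:G/C; 8:A/U; 10:A/C; 20:A/G; 27:U/A; 29:G/U; 38:G/U.
p = 9/39 = 0.230769.
d = −0.75 · ln(1 − (4/3)·0.230769) = −0.75 · ln(0.692308) = −0.75 · (-0.367724) = 0.2758.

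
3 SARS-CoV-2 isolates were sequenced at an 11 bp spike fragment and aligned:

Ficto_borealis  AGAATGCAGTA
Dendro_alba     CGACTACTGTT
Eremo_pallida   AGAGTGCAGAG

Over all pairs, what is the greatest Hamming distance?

6

Pairwise Hamming distances:
  Ficto_borealis vs Dendro_alba: 5
  Ficto_borealis vs Eremo_pallida: 3
  Dendro_alba vs Eremo_pallida: 6
The largest is 6, between Dendro_alba and Eremo_pallida.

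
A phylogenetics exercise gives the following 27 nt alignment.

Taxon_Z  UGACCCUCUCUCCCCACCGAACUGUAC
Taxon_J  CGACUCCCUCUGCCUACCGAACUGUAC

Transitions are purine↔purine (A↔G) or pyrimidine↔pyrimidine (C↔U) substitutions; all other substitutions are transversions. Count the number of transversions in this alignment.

1

The sequences differ at positions 1 (U/C, transition), 5 (C/U, transition), 7 (U/C, transition), 12 (C/G, transversion), 15 (C/U, transition).
Of the 5 differences, 4 transitions and 1 transversion, so the answer is 1.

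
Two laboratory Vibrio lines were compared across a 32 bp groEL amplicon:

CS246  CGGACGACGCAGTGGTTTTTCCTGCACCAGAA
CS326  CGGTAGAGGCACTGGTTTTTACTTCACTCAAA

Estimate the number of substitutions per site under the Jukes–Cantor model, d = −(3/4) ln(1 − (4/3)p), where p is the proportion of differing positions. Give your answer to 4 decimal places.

Differing sites — 4:A/T; 5:C/A; 8:C/G; 12:G/C; 21:C/A; 24:G/T; 28:C/T; 29:A/C; 30:G/A.
p = 9/32 = 0.281250.
d = −0.75 · ln(1 − (4/3)·0.281250) = −0.75 · ln(0.625000) = −0.75 · (-0.470004) = 0.3525.

0.3525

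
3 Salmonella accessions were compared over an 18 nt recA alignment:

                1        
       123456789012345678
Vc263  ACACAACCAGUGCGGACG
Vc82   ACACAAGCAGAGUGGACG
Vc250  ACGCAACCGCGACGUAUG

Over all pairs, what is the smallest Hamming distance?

Pairwise Hamming distances:
  Vc263 vs Vc82: 3
  Vc263 vs Vc250: 7
  Vc82 vs Vc250: 9
The smallest is 3, between Vc263 and Vc82.

3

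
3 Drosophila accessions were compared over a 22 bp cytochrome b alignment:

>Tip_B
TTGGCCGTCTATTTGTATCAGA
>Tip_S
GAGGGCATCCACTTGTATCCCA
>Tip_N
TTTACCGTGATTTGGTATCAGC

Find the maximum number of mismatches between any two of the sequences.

Pairwise Hamming distances:
  Tip_B vs Tip_S: 8
  Tip_B vs Tip_N: 7
  Tip_S vs Tip_N: 14
The largest is 14, between Tip_S and Tip_N.

14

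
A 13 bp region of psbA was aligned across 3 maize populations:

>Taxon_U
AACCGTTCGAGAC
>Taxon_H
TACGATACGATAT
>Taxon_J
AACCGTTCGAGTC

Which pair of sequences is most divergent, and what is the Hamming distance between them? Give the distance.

Pairwise Hamming distances:
  Taxon_U vs Taxon_H: 6
  Taxon_U vs Taxon_J: 1
  Taxon_H vs Taxon_J: 7
The largest is 7, between Taxon_H and Taxon_J.

7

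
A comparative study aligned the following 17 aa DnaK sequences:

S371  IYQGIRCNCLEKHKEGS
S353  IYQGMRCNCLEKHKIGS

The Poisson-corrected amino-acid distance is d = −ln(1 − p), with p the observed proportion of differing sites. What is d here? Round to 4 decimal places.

The sequences differ at positions 5 (I/M), 15 (E/I).
p = 2/17 = 0.117647.
d = −ln(1 − 0.117647) = −ln(0.882353) = 0.1252.

0.1252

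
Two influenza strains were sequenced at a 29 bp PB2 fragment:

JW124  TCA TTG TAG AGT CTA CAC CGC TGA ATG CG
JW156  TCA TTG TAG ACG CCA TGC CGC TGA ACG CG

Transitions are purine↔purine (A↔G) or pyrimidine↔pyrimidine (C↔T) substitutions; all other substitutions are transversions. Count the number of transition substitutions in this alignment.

Mismatches occur at site 11 (G↔C, transversion), site 12 (T↔G, transversion), site 14 (T↔C, transition), site 16 (C↔T, transition), site 17 (A↔G, transition), site 26 (T↔C, transition).
Of the 6 differences, 4 transitions and 2 transversions, so the answer is 4.

4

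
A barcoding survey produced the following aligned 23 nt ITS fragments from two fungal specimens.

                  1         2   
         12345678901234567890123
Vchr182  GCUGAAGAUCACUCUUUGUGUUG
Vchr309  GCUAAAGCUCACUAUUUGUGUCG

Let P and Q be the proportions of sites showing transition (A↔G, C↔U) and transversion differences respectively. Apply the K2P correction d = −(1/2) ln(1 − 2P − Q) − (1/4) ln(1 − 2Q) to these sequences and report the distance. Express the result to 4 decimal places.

Mismatches occur at site 4 (G/A, transition), site 8 (A/C, transversion), site 14 (C/A, transversion), site 22 (U/C, transition).
Of the 4 differences, 2 transitions and 2 transversions over 23 sites: P = 2/23 = 0.086957, Q = 2/23 = 0.086957.
d = −0.5·ln(0.739129) − 0.25·ln(0.826086) = −0.5·(-0.302283) − 0.25·(-0.191056) = 0.1989.

0.1989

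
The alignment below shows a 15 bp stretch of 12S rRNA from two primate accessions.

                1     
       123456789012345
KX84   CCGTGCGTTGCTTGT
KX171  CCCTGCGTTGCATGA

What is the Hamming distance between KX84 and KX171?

3

Differing sites — 3:G/C; 12:T/A; 15:T/A.
That gives 3 mismatches out of 15 aligned sites, so the Hamming distance is 3.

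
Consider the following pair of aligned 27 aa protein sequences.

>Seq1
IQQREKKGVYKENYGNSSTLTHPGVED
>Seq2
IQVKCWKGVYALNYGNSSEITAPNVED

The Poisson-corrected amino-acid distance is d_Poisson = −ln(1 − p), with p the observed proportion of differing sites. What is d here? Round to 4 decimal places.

The sequences differ at positions 3 (Q/V), 4 (R/K), 5 (E/C), 6 (K/W), 11 (K/A), 12 (E/L), 19 (T/E), 20 (L/I), 22 (H/A), 24 (G/N).
p = 10/27 = 0.370370.
d = −ln(1 − 0.370370) = −ln(0.629630) = 0.4626.

0.4626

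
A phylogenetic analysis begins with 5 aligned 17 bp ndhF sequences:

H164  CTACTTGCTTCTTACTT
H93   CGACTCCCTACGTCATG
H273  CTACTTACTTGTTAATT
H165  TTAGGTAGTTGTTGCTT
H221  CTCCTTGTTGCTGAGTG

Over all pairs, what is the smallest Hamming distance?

3

Pairwise Hamming distances:
  H164 vs H93: 8
  H164 vs H273: 3
  H164 vs H165: 7
  H164 vs H221: 6
  H93 vs H273: 8
  H93 vs H165: 13
  H93 vs H221: 10
  H273 vs H165: 6
  H273 vs H221: 8
  H165 vs H221: 12
The smallest is 3, between H164 and H273.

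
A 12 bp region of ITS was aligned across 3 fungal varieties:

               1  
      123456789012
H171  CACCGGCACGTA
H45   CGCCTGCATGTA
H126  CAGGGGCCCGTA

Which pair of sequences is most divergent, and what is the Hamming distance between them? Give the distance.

Pairwise Hamming distances:
  H171 vs H45: 3
  H171 vs H126: 3
  H45 vs H126: 6
The largest is 6, between H45 and H126.

6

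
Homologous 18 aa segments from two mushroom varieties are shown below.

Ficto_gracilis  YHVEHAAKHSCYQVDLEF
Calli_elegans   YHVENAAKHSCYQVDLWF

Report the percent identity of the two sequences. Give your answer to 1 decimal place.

Mismatches occur at site 5 (H/N), site 17 (E/W).
16 of the 18 sites match, so the percent identity is 16/18 × 100 = 88.9%.

88.9%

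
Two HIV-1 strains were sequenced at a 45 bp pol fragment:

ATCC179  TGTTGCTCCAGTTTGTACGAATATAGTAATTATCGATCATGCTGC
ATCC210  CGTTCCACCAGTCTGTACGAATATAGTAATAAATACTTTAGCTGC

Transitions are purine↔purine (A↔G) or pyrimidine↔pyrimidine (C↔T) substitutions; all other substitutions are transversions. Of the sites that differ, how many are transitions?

5

The sequences differ at positions 1 (T/C, transition), 5 (G/C, transversion), 7 (T/A, transversion), 13 (T/C, transition), 31 (T/A, transversion), 33 (T/A, transversion), 34 (C/T, transition), 35 (G/A, transition), 36 (A/C, transversion), 38 (C/T, transition), 39 (A/T, transversion), 40 (T/A, transversion).
Of the 12 differences, 5 transitions and 7 transversions, so the answer is 5.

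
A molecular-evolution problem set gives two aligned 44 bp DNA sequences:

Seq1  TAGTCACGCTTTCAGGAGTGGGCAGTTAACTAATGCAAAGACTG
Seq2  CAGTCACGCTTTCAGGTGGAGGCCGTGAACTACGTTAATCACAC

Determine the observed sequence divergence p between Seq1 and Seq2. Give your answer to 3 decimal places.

0.318

The sequences differ at positions 1 (T/C), 17 (A/T), 19 (T/G), 20 (G/A), 24 (A/C), 27 (T/G), 33 (A/C), 34 (T/G), 35 (G/T), 36 (C/T), 39 (A/T), 40 (G/C), 43 (T/A), 44 (G/C).
There are 14 differences over 44 sites, so p = 14/44 = 0.318.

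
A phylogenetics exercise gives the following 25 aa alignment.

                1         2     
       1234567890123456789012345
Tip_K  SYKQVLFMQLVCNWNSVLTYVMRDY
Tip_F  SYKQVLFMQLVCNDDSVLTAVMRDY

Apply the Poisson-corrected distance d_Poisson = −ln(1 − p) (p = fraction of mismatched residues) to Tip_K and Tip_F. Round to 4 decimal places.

0.1278

Mismatches occur at site 14 (W→D), site 15 (N→D), site 20 (Y→A).
p = 3/25 = 0.120000.
d = −ln(1 − 0.120000) = −ln(0.880000) = 0.1278.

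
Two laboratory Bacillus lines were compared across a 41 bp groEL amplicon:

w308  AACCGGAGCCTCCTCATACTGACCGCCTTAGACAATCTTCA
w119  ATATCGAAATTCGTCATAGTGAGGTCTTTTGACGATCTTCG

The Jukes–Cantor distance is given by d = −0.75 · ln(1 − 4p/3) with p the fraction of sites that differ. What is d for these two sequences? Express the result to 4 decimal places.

Differing sites — 2:A/T; 3:C/A; 4:C/T; 5:G/C; 8:G/A; 9:C/A; 10:C/T; 13:C/G; 19:C/G; 23:C/G; 24:C/G; 25:G/T; 27:C/T; 30:A/T; 34:A/G; 41:A/G.
p = 16/41 = 0.390244.
d = −0.75 · ln(1 − (4/3)·0.390244) = −0.75 · ln(0.479675) = −0.75 · (-0.734646) = 0.5510.

0.5510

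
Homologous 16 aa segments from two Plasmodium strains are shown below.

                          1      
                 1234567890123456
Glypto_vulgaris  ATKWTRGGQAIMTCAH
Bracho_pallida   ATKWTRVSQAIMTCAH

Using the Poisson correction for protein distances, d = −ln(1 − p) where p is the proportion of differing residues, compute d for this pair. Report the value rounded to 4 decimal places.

Differing sites — 7:G/V; 8:G/S.
p = 2/16 = 0.125000.
d = −ln(1 − 0.125000) = −ln(0.875000) = 0.1335.

0.1335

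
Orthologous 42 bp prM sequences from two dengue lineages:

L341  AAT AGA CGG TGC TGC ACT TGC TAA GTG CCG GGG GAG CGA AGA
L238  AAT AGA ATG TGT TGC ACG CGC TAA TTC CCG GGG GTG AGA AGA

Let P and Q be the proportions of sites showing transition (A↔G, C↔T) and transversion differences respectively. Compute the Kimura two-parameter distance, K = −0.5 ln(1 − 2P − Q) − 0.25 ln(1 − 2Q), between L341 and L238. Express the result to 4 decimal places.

0.2532

The sequences differ at positions 7 (C/A, transversion), 8 (G/T, transversion), 12 (C/T, transition), 18 (T/G, transversion), 19 (T/C, transition), 25 (G/T, transversion), 27 (G/C, transversion), 35 (A/T, transversion), 37 (C/A, transversion).
Of the 9 differences, 2 transitions and 7 transversions over 42 sites: P = 2/42 = 0.047619, Q = 7/42 = 0.166667.
d = −0.5·ln(0.738095) − 0.25·ln(0.666666) = −0.5·(-0.303683) − 0.25·(-0.405466) = 0.2532.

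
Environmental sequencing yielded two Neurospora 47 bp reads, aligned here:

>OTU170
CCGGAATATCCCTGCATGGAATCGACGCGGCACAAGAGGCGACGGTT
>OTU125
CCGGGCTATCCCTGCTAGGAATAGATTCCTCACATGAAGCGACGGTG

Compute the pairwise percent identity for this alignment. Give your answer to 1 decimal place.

Mismatches occur at site 5 (A→G), site 6 (A→C), site 16 (A→T), site 17 (T→A), site 23 (C→A), site 26 (C→T), site 27 (G→T), site 29 (G→C), site 30 (G→T), site 35 (A→T), site 38 (G→A), site 47 (T→G).
35 of the 47 sites match, so the percent identity is 35/47 × 100 = 74.5%.

74.5%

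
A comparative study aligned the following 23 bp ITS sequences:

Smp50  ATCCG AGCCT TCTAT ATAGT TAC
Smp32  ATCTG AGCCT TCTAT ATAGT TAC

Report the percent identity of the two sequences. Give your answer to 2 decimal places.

A single mismatch occurs at site 4 (C/T).
22 of the 23 sites match, so the percent identity is 22/23 × 100 = 95.65%.

95.65%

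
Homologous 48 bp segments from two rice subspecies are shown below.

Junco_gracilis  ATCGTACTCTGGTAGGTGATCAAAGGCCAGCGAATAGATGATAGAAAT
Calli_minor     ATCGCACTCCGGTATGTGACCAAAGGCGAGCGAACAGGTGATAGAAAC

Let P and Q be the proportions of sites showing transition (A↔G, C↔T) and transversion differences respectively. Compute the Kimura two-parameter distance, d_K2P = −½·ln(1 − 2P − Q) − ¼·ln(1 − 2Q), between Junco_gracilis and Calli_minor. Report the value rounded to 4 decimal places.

Mismatches occur at site 5 (T↔C, transition), site 10 (T↔C, transition), site 15 (G↔T, transversion), site 20 (T↔C, transition), site 28 (C↔G, transversion), site 35 (T↔C, transition), site 38 (A↔G, transition), site 48 (T↔C, transition).
Of the 8 differences, 6 transitions and 2 transversions over 48 sites: P = 6/48 = 0.125000, Q = 2/48 = 0.041667.
d = −0.5·ln(0.708333) − 0.25·ln(0.916666) = −0.5·(-0.344841) − 0.25·(-0.087012) = 0.1942.

0.1942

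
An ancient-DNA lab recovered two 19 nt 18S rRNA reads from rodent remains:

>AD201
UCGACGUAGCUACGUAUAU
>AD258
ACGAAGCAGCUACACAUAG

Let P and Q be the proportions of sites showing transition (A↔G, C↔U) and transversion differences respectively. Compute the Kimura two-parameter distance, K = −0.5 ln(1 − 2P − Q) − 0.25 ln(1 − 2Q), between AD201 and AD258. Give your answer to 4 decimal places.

0.4158

Mismatches occur at site 1 (U→A, transversion), site 5 (C→A, transversion), site 7 (U→C, transition), site 14 (G→A, transition), site 15 (U→C, transition), site 19 (U→G, transversion).
Of the 6 differences, 3 transitions and 3 transversions over 19 sites: P = 3/19 = 0.157895, Q = 3/19 = 0.157895.
d = −0.5·ln(0.526315) − 0.25·ln(0.684210) = −0.5·(-0.641855) − 0.25·(-0.379490) = 0.4158.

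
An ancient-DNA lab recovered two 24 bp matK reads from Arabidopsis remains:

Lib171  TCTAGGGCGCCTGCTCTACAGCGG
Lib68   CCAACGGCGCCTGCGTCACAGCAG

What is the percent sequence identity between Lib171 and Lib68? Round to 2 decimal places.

70.83%

Mismatches occur at site 1 (T/C), site 3 (T/A), site 5 (G/C), site 15 (T/G), site 16 (C/T), site 17 (T/C), site 23 (G/A).
17 of the 24 sites match, so the percent identity is 17/24 × 100 = 70.83%.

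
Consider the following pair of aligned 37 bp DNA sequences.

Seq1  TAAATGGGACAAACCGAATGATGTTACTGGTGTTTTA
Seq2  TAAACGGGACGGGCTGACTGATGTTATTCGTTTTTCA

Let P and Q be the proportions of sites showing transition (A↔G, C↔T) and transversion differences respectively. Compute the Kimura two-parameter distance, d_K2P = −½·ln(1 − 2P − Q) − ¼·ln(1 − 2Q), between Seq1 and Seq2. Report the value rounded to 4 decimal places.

Differing sites — 5:T/C (Ti); 11:A/G (Ti); 12:A/G (Ti); 13:A/G (Ti); 15:C/T (Ti); 18:A/C (Tv); 27:C/T (Ti); 29:G/C (Tv); 32:G/T (Tv); 36:T/C (Ti).
Of the 10 differences, 7 transitions and 3 transversions over 37 sites: P = 7/37 = 0.189189, Q = 3/37 = 0.081081.
d = −0.5·ln(0.540541) − 0.25·ln(0.837838) = −0.5·(-0.615185) − 0.25·(-0.176931) = 0.3518.

0.3518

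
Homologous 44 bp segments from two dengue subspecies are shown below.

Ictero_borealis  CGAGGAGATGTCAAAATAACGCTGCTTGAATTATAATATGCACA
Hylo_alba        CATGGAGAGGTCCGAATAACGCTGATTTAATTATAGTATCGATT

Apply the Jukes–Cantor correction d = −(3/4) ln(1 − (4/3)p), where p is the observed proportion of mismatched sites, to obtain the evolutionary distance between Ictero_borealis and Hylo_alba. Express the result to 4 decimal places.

0.3390

Differing sites — 2:G/A; 3:A/T; 9:T/G; 13:A/C; 14:A/G; 25:C/A; 28:G/T; 36:A/G; 40:G/C; 41:C/G; 43:C/T; 44:A/T.
p = 12/44 = 0.272727.
d = −0.75 · ln(1 − (4/3)·0.272727) = −0.75 · ln(0.636364) = −0.75 · (-0.451985) = 0.3390.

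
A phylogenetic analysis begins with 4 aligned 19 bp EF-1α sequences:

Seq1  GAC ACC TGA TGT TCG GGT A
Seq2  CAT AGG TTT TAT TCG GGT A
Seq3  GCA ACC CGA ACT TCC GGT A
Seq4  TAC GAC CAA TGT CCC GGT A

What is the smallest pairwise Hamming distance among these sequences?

6

Pairwise Hamming distances:
  Seq1 vs Seq2: 7
  Seq1 vs Seq3: 6
  Seq1 vs Seq4: 7
  Seq2 vs Seq3: 11
  Seq2 vs Seq4: 11
  Seq3 vs Seq4: 9
The smallest is 6, between Seq1 and Seq3.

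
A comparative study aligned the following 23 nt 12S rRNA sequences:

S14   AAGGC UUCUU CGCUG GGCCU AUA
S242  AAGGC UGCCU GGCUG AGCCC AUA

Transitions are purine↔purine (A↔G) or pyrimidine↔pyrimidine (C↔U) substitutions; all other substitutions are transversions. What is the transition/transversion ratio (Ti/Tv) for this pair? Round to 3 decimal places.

Differing sites — 7:U/G (Tv); 9:U/C (Ti); 11:C/G (Tv); 16:G/A (Ti); 20:U/C (Ti).
Of the 5 differences, 3 transitions and 2 transversions, so Ti/Tv = 3/2 = 1.500.

1.500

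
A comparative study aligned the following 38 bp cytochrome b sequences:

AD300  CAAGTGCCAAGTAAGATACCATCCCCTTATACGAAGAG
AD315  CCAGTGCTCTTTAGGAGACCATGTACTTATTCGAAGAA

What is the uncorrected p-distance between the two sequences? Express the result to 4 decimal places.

Mismatches occur at site 2 (A↔C), site 8 (C↔T), site 9 (A↔C), site 10 (A↔T), site 11 (G↔T), site 14 (A↔G), site 17 (T↔G), site 23 (C↔G), site 24 (C↔T), site 25 (C↔A), site 31 (A↔T), site 38 (G↔A).
There are 12 differences over 38 sites, so p = 12/38 = 0.3158.

0.3158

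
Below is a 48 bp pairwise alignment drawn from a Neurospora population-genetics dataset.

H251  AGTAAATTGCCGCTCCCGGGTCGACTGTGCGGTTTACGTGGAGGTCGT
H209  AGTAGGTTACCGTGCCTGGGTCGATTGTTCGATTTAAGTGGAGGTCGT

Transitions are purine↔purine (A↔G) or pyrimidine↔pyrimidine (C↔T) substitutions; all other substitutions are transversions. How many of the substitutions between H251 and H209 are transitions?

Mismatches occur at site 5 (A/G, transition), site 6 (A/G, transition), site 9 (G/A, transition), site 13 (C/T, transition), site 14 (T/G, transversion), site 17 (C/T, transition), site 25 (C/T, transition), site 29 (G/T, transversion), site 32 (G/A, transition), site 37 (C/A, transversion).
Of the 10 differences, 7 transitions and 3 transversions, so the answer is 7.

7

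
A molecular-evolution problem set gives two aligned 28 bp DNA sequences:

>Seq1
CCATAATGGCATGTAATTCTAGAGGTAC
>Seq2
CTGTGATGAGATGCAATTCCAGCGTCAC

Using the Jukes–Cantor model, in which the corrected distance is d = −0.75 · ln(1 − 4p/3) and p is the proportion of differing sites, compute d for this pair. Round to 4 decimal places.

The sequences differ at positions 2 (C/T), 3 (A/G), 5 (A/G), 9 (G/A), 10 (C/G), 14 (T/C), 20 (T/C), 23 (A/C), 25 (G/T), 26 (T/C).
p = 10/28 = 0.357143.
d = −0.75 · ln(1 − (4/3)·0.357143) = −0.75 · ln(0.523809) = −0.75 · (-0.646628) = 0.4850.

0.4850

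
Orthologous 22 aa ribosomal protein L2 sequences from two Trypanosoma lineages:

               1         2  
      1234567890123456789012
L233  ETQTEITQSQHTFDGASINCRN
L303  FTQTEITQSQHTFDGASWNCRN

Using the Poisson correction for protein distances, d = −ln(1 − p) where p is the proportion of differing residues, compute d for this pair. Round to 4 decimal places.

Differing sites — 1:E/F; 18:I/W.
p = 2/22 = 0.090909.
d = −ln(1 − 0.090909) = −ln(0.909091) = 0.0953.

0.0953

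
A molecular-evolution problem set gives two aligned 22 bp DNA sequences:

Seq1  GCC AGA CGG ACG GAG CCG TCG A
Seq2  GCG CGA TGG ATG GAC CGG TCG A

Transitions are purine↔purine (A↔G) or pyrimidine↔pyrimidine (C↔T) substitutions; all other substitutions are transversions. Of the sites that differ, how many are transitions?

Mismatches occur at site 3 (C/G, transversion), site 4 (A/C, transversion), site 7 (C/T, transition), site 11 (C/T, transition), site 15 (G/C, transversion), site 17 (C/G, transversion).
Of the 6 differences, 2 transitions and 4 transversions, so the answer is 2.

2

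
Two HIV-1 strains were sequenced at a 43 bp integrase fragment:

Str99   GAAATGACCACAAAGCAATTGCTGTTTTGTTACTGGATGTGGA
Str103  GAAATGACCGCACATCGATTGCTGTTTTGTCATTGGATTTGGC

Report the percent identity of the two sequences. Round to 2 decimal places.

Mismatches occur at site 10 (A→G), site 13 (A→C), site 15 (G→T), site 17 (A→G), site 31 (T→C), site 33 (C→T), site 39 (G→T), site 43 (A→C).
35 of the 43 sites match, so the percent identity is 35/43 × 100 = 81.40%.

81.40%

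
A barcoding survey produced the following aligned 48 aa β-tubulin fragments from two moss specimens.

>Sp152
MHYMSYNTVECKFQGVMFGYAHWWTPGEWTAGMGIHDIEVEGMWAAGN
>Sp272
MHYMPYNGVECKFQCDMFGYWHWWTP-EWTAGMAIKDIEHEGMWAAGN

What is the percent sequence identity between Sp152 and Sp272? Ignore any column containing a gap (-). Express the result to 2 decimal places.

Excluding the 1 gap column leaves 47 comparable sites.
Differing sites — 5:S/P; 8:T/G; 15:G/C; 16:V/D; 21:A/W; 34:G/A; 36:H/K; 40:V/H.
39 of the 47 comparable sites match, so the percent identity is 39/47 × 100 = 82.98%.

82.98%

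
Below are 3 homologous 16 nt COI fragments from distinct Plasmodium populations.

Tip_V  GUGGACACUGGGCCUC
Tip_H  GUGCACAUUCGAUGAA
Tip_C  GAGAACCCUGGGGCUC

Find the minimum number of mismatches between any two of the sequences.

4

Pairwise Hamming distances:
  Tip_V vs Tip_H: 8
  Tip_V vs Tip_C: 4
  Tip_H vs Tip_C: 10
The smallest is 4, between Tip_V and Tip_C.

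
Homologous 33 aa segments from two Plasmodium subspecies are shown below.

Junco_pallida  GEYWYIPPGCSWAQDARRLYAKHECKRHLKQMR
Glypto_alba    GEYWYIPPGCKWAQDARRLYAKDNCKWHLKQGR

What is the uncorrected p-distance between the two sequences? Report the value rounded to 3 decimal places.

0.152

The sequences differ at positions 11 (S/K), 23 (H/D), 24 (E/N), 27 (R/W), 32 (M/G).
There are 5 differences over 33 sites, so p = 5/33 = 0.152.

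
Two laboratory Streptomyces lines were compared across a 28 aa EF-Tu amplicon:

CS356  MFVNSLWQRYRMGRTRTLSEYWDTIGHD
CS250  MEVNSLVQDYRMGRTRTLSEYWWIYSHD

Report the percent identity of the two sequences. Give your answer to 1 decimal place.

75.0%

The sequences differ at positions 2 (F/E), 7 (W/V), 9 (R/D), 23 (D/W), 24 (T/I), 25 (I/Y), 26 (G/S).
21 of the 28 sites match, so the percent identity is 21/28 × 100 = 75.0%.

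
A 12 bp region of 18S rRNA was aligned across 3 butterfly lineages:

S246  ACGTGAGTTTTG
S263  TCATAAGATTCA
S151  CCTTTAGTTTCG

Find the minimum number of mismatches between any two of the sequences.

4

Pairwise Hamming distances:
  S246 vs S263: 6
  S246 vs S151: 4
  S263 vs S151: 5
The smallest is 4, between S246 and S151.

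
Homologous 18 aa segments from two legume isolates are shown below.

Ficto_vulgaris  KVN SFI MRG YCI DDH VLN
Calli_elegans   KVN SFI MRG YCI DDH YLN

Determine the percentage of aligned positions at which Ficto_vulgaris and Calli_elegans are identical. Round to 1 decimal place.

94.4%

The sequences differ at position 16 (V/Y).
17 of the 18 sites match, so the percent identity is 17/18 × 100 = 94.4%.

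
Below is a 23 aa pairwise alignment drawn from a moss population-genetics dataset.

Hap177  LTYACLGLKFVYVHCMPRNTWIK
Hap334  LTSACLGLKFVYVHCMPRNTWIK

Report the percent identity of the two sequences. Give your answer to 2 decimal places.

95.65%

Differing sites — 3:Y/S.
22 of the 23 sites match, so the percent identity is 22/23 × 100 = 95.65%.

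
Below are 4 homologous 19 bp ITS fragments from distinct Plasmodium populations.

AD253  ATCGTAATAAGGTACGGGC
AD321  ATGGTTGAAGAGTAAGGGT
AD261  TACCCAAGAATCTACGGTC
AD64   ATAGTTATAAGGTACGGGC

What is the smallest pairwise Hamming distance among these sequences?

2

Pairwise Hamming distances:
  AD253 vs AD321: 8
  AD253 vs AD261: 8
  AD253 vs AD64: 2
  AD321 vs AD261: 14
  AD321 vs AD64: 7
  AD261 vs AD64: 10
The smallest is 2, between AD253 and AD64.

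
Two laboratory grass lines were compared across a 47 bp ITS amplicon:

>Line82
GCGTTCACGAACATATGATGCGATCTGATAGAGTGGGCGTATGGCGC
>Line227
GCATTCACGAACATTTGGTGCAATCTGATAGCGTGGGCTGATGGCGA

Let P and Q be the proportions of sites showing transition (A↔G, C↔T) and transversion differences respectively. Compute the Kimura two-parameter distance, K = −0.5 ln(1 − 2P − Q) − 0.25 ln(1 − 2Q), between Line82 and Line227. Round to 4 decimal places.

The sequences differ at positions 3 (G/A, transition), 15 (A/T, transversion), 18 (A/G, transition), 22 (G/A, transition), 32 (A/C, transversion), 39 (G/T, transversion), 40 (T/G, transversion), 47 (C/A, transversion).
Of the 8 differences, 3 transitions and 5 transversions over 47 sites: P = 3/47 = 0.063830, Q = 5/47 = 0.106383.
d = −0.5·ln(0.765957) − 0.25·ln(0.787234) = −0.5·(-0.266629) − 0.25·(-0.239230) = 0.1931.

0.1931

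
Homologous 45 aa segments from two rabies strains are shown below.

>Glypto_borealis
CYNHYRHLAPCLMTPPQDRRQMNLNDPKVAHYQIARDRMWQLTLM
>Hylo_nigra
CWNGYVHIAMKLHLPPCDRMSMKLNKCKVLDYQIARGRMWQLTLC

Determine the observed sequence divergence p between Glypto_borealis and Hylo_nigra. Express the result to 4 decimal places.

Differing sites — 2:Y/W; 4:H/G; 6:R/V; 8:L/I; 10:P/M; 11:C/K; 13:M/H; 14:T/L; 17:Q/C; 20:R/M; 21:Q/S; 23:N/K; 26:D/K; 27:P/C; 30:A/L; 31:H/D; 37:D/G; 45:M/C.
There are 18 differences over 45 sites, so p = 18/45 = 0.4000.

0.4000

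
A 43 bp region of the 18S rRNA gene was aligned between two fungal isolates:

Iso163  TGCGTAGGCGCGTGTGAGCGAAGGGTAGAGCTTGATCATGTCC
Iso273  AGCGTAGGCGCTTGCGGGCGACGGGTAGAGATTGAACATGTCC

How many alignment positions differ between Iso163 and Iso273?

The sequences differ at positions 1 (T/A), 12 (G/T), 15 (T/C), 17 (A/G), 22 (A/C), 31 (C/A), 36 (T/A).
That gives 7 mismatches out of 43 aligned sites, so the Hamming distance is 7.

7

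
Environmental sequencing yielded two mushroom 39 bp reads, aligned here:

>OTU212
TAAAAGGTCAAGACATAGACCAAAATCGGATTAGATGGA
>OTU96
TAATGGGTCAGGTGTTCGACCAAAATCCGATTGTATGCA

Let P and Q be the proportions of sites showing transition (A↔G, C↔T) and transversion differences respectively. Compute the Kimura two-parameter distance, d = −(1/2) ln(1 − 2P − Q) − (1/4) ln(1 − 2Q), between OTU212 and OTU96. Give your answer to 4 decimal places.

0.3544

Differing sites — 4:A/T (Tv); 5:A/G (Ti); 11:A/G (Ti); 13:A/T (Tv); 14:C/G (Tv); 15:A/T (Tv); 17:A/C (Tv); 28:G/C (Tv); 33:A/G (Ti); 34:G/T (Tv); 38:G/C (Tv).
Of the 11 differences, 3 transitions and 8 transversions over 39 sites: P = 3/39 = 0.076923, Q = 8/39 = 0.205128.
d = −0.5·ln(0.641026) − 0.25·ln(0.589744) = −0.5·(-0.444685) − 0.25·(-0.528067) = 0.3544.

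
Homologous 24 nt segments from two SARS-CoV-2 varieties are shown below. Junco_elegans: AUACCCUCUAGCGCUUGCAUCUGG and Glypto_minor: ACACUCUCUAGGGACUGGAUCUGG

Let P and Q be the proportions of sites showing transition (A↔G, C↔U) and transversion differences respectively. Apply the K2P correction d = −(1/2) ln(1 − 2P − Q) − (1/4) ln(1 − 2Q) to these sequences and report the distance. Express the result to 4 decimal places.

0.3069

The sequences differ at positions 2 (U/C, transition), 5 (C/U, transition), 12 (C/G, transversion), 14 (C/A, transversion), 15 (U/C, transition), 18 (C/G, transversion).
Of the 6 differences, 3 transitions and 3 transversions over 24 sites: P = 3/24 = 0.125000, Q = 3/24 = 0.125000.
d = −0.5·ln(0.625000) − 0.25·ln(0.750000) = −0.5·(-0.470004) − 0.25·(-0.287682) = 0.3069.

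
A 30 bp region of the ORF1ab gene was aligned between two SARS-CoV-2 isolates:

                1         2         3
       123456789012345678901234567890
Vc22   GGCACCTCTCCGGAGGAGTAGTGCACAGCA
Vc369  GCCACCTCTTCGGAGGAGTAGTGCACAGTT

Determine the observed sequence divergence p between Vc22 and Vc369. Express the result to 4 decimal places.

0.1333

Mismatches occur at site 2 (G↔C), site 10 (C↔T), site 29 (C↔T), site 30 (A↔T).
There are 4 differences over 30 sites, so p = 4/30 = 0.1333.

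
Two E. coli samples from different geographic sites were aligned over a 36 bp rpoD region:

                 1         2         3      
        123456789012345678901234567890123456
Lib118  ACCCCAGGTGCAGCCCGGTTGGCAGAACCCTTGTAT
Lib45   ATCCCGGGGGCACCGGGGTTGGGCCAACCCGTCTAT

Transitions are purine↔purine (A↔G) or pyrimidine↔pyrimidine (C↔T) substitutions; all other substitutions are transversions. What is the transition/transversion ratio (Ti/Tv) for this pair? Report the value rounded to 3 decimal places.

0.222

Differing sites — 2:C/T (Ti); 6:A/G (Ti); 9:T/G (Tv); 13:G/C (Tv); 15:C/G (Tv); 16:C/G (Tv); 23:C/G (Tv); 24:A/C (Tv); 25:G/C (Tv); 31:T/G (Tv); 33:G/C (Tv).
Of the 11 differences, 2 transitions and 9 transversions, so Ti/Tv = 2/9 = 0.222.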